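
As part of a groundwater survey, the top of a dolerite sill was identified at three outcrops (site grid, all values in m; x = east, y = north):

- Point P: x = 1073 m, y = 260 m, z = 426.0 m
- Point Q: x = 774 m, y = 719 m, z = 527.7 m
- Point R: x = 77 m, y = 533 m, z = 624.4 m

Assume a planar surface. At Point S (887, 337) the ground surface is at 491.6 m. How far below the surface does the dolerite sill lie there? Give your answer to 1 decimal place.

25.6 m

Two edge vectors: Point P→Point Q = (-299, 459, 101.7), Point P→Point R = (-996, 273, 198.4).
Normal n = (Point P→Point Q) × (Point P→Point R) = (63301.5, -41971.6, 375537).
So ∂z/∂x = −n_x/n_z = −0.168563 and ∂z/∂y = −n_y/n_z = 0.111764.
Intercept c from Point P: 426 + 180.87 − 29.06 = 577.81.
At (887, 337): z_contact = −149.52 + 37.66 + 577.81 = 465.96 m.
Depth below ground = 491.6 − 465.96 = 25.6 m.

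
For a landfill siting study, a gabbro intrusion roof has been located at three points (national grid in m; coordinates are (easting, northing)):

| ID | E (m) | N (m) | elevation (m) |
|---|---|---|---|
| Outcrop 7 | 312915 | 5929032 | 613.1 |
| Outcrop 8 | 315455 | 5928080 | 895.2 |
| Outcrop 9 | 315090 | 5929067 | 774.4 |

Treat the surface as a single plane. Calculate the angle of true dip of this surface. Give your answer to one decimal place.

Let the plane be z = a·E + b·N + c.
Outcrop 8−Outcrop 7: 2540a − 952b = 282.1;  Outcrop 9−Outcrop 7: 2175a + 35b = 161.3.
Solving gives a = 0.07568, b = −0.09440.
Gradient magnitude |∇z| = √(a² + b²) = √(0.00573 + 0.00891) = 0.12099.
True dip = arctan(0.12099) = 6.9°, dipping toward NW (azimuth ≈ 321°).

6.9°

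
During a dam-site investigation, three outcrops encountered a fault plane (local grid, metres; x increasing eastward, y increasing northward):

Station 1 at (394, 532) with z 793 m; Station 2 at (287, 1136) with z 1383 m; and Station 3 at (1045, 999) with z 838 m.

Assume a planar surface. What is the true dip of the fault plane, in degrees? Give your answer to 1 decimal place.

46.2°

Two edge vectors: Station 1→Station 2 = (-107, 604, 590), Station 1→Station 3 = (651, 467, 45).
Normal n = (Station 1→Station 2) × (Station 1→Station 3) = (-248350, 388905, -443173).
So ∂z/∂x = −n_x/n_z = −0.56039 and ∂z/∂y = −n_y/n_z = 0.87755.
Gradient magnitude |∇z| = √(a² + b²) = √(0.31404 + 0.77009) = 1.04121.
True dip = arctan(1.04121) = 46.2°, dipping toward SSE (azimuth ≈ 147°).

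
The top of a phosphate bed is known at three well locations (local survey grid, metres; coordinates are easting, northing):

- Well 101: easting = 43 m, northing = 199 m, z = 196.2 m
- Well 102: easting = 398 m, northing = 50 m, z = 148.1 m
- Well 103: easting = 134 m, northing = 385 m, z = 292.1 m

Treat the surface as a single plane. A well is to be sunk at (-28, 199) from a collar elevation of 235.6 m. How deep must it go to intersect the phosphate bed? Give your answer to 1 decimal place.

44.2 m

Two edge vectors: Well 101→Well 102 = (355, -149, -48.1), Well 101→Well 103 = (91, 186, 95.9).
Normal n = (Well 101→Well 102) × (Well 101→Well 103) = (-5342.5, -38421.6, 79589).
So ∂z/∂easting = −n_x/n_z = 0.06713 and ∂z/∂northing = −n_y/n_z = 0.48275.
Intercept c from Well 101: 196.2 − 2.89 − 96.07 = 97.25.
At (-28, 199): z_contact = −1.88 + 96.07 + 97.25 = 191.43 m.
Depth below ground = 235.6 − 191.43 = 44.2 m.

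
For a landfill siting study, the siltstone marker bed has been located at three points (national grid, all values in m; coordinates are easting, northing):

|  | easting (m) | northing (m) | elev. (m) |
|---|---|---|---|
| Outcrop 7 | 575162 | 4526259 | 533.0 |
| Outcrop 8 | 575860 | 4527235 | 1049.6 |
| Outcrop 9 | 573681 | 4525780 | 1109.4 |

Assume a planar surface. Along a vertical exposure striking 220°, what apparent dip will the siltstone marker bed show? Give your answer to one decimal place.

18.6°

Two edge vectors: Outcrop 7→Outcrop 8 = (698, 976, 516.6), Outcrop 7→Outcrop 9 = (-1481, -479, 576.4).
Normal n = (Outcrop 7→Outcrop 8) × (Outcrop 7→Outcrop 9) = (810017.8, -1167411.8, 1111114).
So ∂z/∂easting = −n_x/n_z = −0.72901 and ∂z/∂northing = −n_y/n_z = 1.05067.
Unit vector along 220° is (sin 220°, cos 220°) = (-0.6428, -0.7660).
Slope in that direction = a·(-0.6428) + b·(-0.7660) = −0.33626.
Apparent dip = arctan|0.33626| = 18.6° (true dip is 52.0°, so apparent ≤ true as expected).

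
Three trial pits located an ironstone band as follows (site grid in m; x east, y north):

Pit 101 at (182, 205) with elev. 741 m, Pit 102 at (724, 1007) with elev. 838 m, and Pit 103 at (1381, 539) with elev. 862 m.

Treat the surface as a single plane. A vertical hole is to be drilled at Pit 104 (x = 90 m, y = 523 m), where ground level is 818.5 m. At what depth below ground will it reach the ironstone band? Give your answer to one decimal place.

64.5 m

Let the plane be z = a·x + b·y + c.
Pit 102−Pit 101: 542a + 802b = 97;  Pit 103−Pit 101: 1199a + 334b = 121.
Solving gives a = 0.082816, b = 0.064979.
Then c = 741 − a·182 − b·205 = 712.61.
At (90, 523): z_contact = 7.45 + 33.98 + 712.61 = 754.04 m.
Depth below ground = 818.5 − 754.04 = 64.5 m.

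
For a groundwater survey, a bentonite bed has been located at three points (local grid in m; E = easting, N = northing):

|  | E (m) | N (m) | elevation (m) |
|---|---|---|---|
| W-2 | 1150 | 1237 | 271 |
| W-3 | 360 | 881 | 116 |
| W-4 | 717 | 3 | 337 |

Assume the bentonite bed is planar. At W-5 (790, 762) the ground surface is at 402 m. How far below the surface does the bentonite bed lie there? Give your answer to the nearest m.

Let the plane be z = a·E + b·N + c.
W-3−W-2: −790a − 356b = −155;  W-4−W-2: −433a − 1234b = 66.
Solving gives a = 0.26168, b = −0.14531.
Then c = 271 − a·1150 − b·1237 = 149.81.
At (790, 762): z_contact = 206.7 − 110.7 + 149.81 = 245.8 m.
Depth below ground = 402 − 245.8 = 156 m.

156 m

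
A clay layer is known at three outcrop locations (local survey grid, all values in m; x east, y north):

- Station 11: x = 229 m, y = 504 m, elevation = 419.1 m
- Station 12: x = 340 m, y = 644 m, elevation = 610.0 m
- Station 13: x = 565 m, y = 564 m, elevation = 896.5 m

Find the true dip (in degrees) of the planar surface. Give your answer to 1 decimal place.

Two edge vectors: Station 11→Station 12 = (111, 140, 190.9), Station 11→Station 13 = (336, 60, 477.4).
Normal n = (Station 11→Station 12) × (Station 11→Station 13) = (55382, 11151, -40380).
So ∂z/∂x = −n_x/n_z = 1.37152 and ∂z/∂y = −n_y/n_z = 0.27615.
Gradient magnitude |∇z| = √(a² + b²) = √(1.88107 + 0.07626) = 1.39905.
True dip = arctan(1.39905) = 54.4°, dipping toward WSW (azimuth ≈ 259°).

54.4°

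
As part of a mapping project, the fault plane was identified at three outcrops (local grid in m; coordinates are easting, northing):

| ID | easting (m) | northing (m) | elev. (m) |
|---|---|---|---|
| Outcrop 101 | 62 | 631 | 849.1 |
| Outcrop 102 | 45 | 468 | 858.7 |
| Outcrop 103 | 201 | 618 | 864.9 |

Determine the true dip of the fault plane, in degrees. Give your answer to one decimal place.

7.3°

Two edge vectors: Outcrop 101→Outcrop 102 = (-17, -163, 9.6), Outcrop 101→Outcrop 103 = (139, -13, 15.8).
Normal n = (Outcrop 101→Outcrop 102) × (Outcrop 101→Outcrop 103) = (-2450.6, 1603, 22878).
So ∂z/∂easting = −n_x/n_z = 0.10712 and ∂z/∂northing = −n_y/n_z = −0.07007.
Gradient magnitude |∇z| = √(a² + b²) = √(0.01147 + 0.00491) = 0.12800.
True dip = arctan(0.12800) = 7.3°, dipping toward WNW (azimuth ≈ 303°).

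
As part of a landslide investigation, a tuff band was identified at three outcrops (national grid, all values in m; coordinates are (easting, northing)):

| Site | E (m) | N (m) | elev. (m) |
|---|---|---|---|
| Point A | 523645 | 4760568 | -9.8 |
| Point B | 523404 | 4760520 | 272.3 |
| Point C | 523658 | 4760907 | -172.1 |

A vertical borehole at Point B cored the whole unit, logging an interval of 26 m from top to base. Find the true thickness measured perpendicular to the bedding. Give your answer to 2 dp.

Let the plane be z = a·E + b·N + c.
Point B−Point A: −241a − 48b = 282.1;  Point C−Point A: 13a + 339b = −162.3.
Solving gives a = −1.08346, b = −0.43721.
|∇z| = √(a²+b²) = 1.16835, so dip δ = arctan(1.16835) = 49.44°.
True thickness = vertical thickness × cos δ = 26 × cos 49.44° = 16.91 m.

16.91 m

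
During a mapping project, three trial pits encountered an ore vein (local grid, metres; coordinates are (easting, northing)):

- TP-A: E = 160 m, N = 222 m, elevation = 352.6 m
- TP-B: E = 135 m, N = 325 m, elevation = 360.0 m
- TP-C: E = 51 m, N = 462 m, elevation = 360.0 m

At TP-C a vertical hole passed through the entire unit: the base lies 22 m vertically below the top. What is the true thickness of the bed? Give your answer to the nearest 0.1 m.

Two edge vectors: TP-A→TP-B = (-25, 103, 7.4), TP-A→TP-C = (-109, 240, 7.4).
Normal n = (TP-A→TP-B) × (TP-A→TP-C) = (-1013.8, -621.6, 5227).
So ∂z/∂E = −n_x/n_z = 0.19395 and ∂z/∂N = −n_y/n_z = 0.11892.
|∇z| = √(a²+b²) = 0.22751, so dip δ = arctan(0.22751) = 12.82°.
True thickness = vertical thickness × cos δ = 22 × cos 12.82° = 21.5 m.

21.5 m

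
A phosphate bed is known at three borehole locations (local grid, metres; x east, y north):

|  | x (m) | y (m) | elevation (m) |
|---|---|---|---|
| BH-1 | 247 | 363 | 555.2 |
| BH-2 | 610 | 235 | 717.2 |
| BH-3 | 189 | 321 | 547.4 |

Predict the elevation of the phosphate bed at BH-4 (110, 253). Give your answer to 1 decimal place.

Let the plane be z = a·x + b·y + c.
BH-2−BH-1: 363a − 128b = 162;  BH-3−BH-1: −58a − 42b = −7.8.
Solving gives a = 0.34417, b = −0.28957.
Then c = 555.2 − a·247 − b·363 = 575.30.
At (110, 253): z = 37.9 − 73.3 + 575.30 = 539.9 m.

539.9 m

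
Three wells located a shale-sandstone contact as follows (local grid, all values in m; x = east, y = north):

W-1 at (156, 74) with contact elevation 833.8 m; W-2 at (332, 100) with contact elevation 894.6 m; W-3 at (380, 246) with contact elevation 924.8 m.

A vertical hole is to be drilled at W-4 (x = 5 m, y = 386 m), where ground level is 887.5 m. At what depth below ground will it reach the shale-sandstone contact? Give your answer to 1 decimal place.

73.1 m

Let the plane be z = a·x + b·y + c.
W-2−W-1: 176a + 26b = 60.8;  W-3−W-1: 224a + 172b = 91.
Solving gives a = 0.33097, b = 0.09804.
Then c = 833.8 − a·156 − b·74 = 774.91.
At (5, 386): z_contact = 1.65 + 37.84 + 774.91 = 814.41 m.
Depth below ground = 887.5 − 814.41 = 73.1 m.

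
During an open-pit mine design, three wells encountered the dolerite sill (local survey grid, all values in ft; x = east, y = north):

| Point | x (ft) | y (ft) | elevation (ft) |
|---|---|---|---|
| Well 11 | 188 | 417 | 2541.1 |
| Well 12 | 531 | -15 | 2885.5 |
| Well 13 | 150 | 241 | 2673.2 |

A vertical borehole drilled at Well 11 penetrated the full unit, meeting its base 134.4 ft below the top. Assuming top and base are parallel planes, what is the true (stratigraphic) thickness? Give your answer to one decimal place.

Two edge vectors: Well 11→Well 12 = (343, -432, 344.4), Well 11→Well 13 = (-38, -176, 132.1).
Normal n = (Well 11→Well 12) × (Well 11→Well 13) = (3547.2, -58397.5, -76784).
So ∂z/∂x = −n_x/n_z = 0.04620 and ∂z/∂y = −n_y/n_z = −0.76054.
|∇z| = √(a²+b²) = 0.76194, so dip δ = arctan(0.76194) = 37.31°.
True thickness = vertical thickness × cos δ = 134.4 × cos 37.31° = 106.9 ft.

106.9 ft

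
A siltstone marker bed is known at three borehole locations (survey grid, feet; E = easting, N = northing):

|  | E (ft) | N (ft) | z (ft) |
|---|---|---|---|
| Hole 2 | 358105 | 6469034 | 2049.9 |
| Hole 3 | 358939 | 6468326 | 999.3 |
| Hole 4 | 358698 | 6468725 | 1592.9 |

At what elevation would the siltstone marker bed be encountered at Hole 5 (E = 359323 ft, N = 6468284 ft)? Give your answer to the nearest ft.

939 ft

Two edge vectors: Hole 2→Hole 3 = (834, -708, -1050.6), Hole 2→Hole 4 = (593, -309, -457).
Normal n = (Hole 2→Hole 3) × (Hole 2→Hole 4) = (-1079.4, -241867.8, 162138).
So ∂z/∂E = −n_x/n_z = 0.00665729 and ∂z/∂N = −n_y/n_z = 1.49174037.
Intercept c from Hole 2: 2049.9 − 2384.01 − 9650119.17 = −9650453.28.
At (359323, 6468284): z = 2392.1 + 9649000.4 − 9650453.28 = 939.2 ft.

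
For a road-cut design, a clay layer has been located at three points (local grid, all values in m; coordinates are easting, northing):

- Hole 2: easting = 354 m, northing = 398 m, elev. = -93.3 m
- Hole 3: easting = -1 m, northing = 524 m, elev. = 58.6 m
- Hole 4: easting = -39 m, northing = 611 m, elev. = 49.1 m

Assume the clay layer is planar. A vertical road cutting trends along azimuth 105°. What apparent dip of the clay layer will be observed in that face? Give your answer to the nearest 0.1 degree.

Let the plane be z = a·easting + b·northing + c.
Hole 3−Hole 2: −355a + 126b = 151.9;  Hole 4−Hole 2: −393a + 213b = 142.4.
Solving gives a = −0.55226, b = −0.35041.
Unit vector along 105° is (sin 105°, cos 105°) = (0.9659, -0.2588).
Slope in that direction = a·(0.9659) + b·(-0.2588) = −0.44275.
Apparent dip = arctan|0.44275| = 23.9° (true dip is 33.2°, so apparent ≤ true as expected).

23.9°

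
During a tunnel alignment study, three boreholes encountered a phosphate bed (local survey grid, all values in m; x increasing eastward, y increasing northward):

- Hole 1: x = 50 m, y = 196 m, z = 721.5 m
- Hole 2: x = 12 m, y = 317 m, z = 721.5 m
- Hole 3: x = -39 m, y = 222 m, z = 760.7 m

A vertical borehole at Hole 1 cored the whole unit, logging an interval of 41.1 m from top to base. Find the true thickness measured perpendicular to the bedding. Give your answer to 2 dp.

36.64 m

Let the plane be z = a·x + b·y + c.
Hole 2−Hole 1: −38a + 121b = 0;  Hole 3−Hole 1: −89a + 26b = 39.2.
Solving gives a = −0.48494, b = −0.15230.
|∇z| = √(a²+b²) = 0.50829, so dip δ = arctan(0.50829) = 26.94°.
True thickness = vertical thickness × cos δ = 41.1 × cos 26.94° = 36.64 m.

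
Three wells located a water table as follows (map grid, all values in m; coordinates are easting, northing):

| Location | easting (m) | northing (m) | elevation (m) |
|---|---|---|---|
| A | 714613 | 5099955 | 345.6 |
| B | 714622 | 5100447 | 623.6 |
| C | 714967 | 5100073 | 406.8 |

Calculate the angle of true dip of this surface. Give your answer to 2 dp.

Two edge vectors: A→B = (9, 492, 278), A→C = (354, 118, 61.2).
Normal n = (A→B) × (A→C) = (-2693.6, 97861.2, -173106).
So ∂z/∂easting = −n_x/n_z = −0.01556 and ∂z/∂northing = −n_y/n_z = 0.56533.
Gradient magnitude |∇z| = √(a² + b²) = √(0.00024 + 0.31959) = 0.56554.
True dip = arctan(0.56554) = 29.49°, dipping toward S (azimuth ≈ 178°).

29.49°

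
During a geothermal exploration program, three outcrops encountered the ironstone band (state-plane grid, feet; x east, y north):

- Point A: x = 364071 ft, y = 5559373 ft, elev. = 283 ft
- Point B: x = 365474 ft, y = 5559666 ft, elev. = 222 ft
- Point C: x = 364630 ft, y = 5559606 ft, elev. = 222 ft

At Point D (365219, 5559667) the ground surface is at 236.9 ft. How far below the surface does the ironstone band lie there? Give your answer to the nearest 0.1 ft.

Two edge vectors: Point A→Point B = (1403, 293, -61), Point A→Point C = (559, 233, -61).
Normal n = (Point A→Point B) × (Point A→Point C) = (-3660, 51484, 163112).
So ∂z/∂x = −n_x/n_z = 0.022438570 and ∂z/∂y = −n_y/n_z = −0.315635882.
Intercept c from Point A: 283 − 8169.23 + 1754737.60 = 1746851.37.
At (365219, 5559667): z_contact = 8194.99 − 1754830.40 + 1746851.37 = 215.96 ft.
Depth below ground = 236.9 − 215.96 = 20.9 ft.

20.9 ft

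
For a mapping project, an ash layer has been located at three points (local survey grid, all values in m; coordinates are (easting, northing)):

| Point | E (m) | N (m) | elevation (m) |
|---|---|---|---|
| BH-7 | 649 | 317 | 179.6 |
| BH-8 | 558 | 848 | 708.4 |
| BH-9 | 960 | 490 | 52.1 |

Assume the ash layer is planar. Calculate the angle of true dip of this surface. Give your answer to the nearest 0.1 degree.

Let the plane be z = a·E + b·N + c.
BH-8−BH-7: −91a + 531b = 528.8;  BH-9−BH-7: 311a + 173b = −127.5.
Solving gives a = −0.88004, b = 0.84504.
Gradient magnitude |∇z| = √(a² + b²) = √(0.77447 + 0.71409) = 1.22007.
True dip = arctan(1.22007) = 50.7°, dipping toward SE (azimuth ≈ 134°).

50.7°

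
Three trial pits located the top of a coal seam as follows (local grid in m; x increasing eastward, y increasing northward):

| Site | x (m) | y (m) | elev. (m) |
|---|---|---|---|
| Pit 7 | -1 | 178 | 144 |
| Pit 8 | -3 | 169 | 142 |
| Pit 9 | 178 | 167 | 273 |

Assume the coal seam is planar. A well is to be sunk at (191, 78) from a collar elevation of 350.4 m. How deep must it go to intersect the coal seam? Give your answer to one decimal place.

Two edge vectors: Pit 7→Pit 8 = (-2, -9, -2), Pit 7→Pit 9 = (179, -11, 129).
Normal n = (Pit 7→Pit 8) × (Pit 7→Pit 9) = (-1183, -100, 1633).
So ∂z/∂x = −n_x/n_z = 0.72443 and ∂z/∂y = −n_y/n_z = 0.06124.
Intercept c from Pit 7: 144 + 0.72 − 10.90 = 133.82.
At (191, 78): z_contact = 138.37 + 4.78 + 133.82 = 276.97 m.
Depth below ground = 350.4 − 276.97 = 73.4 m.

73.4 m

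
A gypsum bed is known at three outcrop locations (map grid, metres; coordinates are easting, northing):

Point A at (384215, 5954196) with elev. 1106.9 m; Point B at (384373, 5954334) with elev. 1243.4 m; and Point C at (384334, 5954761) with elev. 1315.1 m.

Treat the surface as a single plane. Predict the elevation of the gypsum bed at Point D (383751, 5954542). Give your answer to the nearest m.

878 m

Two edge vectors: Point A→Point B = (158, 138, 136.5), Point A→Point C = (119, 565, 208.2).
Normal n = (Point A→Point B) × (Point A→Point C) = (-48390.9, -16652.1, 72848).
So ∂z/∂easting = −n_x/n_z = 0.66427218 and ∂z/∂northing = −n_y/n_z = 0.22858692.
Intercept c from Point A: 1106.9 − 255223.34 − 1361051.33 = −1615167.77.
At (383751, 5954542): z = 254915.1 + 1361130.4 − 1615167.77 = 877.8 m.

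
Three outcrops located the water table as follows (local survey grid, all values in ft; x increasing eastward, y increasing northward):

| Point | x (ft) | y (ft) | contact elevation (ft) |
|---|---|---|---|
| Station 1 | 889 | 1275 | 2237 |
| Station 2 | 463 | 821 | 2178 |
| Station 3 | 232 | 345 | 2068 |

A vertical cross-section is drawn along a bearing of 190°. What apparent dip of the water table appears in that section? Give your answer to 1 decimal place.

Two edge vectors: Station 1→Station 2 = (-426, -454, -59), Station 1→Station 3 = (-657, -930, -169).
Normal n = (Station 1→Station 2) × (Station 1→Station 3) = (21856, -33231, 97902).
So ∂z/∂x = −n_x/n_z = −0.22324 and ∂z/∂y = −n_y/n_z = 0.33943.
Unit vector along 190° is (sin 190°, cos 190°) = (-0.1736, -0.9848).
Slope in that direction = a·(-0.1736) + b·(-0.9848) = −0.29551.
Apparent dip = arctan|0.29551| = 16.5° (true dip is 22.1°, so apparent ≤ true as expected).

16.5°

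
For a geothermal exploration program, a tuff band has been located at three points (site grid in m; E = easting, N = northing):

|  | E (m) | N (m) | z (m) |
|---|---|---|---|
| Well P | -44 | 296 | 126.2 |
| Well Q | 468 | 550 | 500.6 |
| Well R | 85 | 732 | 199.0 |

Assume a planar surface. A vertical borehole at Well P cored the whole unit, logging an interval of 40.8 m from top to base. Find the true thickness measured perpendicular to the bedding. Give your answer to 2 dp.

32.45 m

Let the plane be z = a·E + b·N + c.
Well Q−Well P: 512a + 254b = 374.4;  Well R−Well P: 129a + 436b = 72.8.
Solving gives a = 0.75996, b = −0.05788.
|∇z| = √(a²+b²) = 0.76216, so dip δ = arctan(0.76216) = 37.31°.
True thickness = vertical thickness × cos δ = 40.8 × cos 37.31° = 32.45 m.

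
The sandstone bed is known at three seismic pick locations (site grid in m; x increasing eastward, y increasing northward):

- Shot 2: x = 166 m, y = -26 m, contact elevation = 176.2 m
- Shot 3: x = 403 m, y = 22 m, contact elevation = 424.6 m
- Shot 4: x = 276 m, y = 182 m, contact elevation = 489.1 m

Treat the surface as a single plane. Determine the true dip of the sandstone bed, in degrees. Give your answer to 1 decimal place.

Let the plane be z = a·x + b·y + c.
Shot 3−Shot 2: 237a + 48b = 248.4;  Shot 4−Shot 2: 110a + 208b = 312.9.
Solving gives a = 0.83261, b = 1.06401.
Gradient magnitude |∇z| = √(a² + b²) = √(0.69323 + 1.13211) = 1.35105.
True dip = arctan(1.35105) = 53.5°, dipping toward SW (azimuth ≈ 218°).

53.5°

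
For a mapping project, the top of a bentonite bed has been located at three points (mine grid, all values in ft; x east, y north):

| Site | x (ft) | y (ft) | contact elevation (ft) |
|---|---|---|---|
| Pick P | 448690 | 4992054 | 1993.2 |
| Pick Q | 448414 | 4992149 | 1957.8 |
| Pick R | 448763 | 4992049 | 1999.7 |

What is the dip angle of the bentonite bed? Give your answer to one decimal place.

Two edge vectors: Pick P→Pick Q = (-276, 95, -35.4), Pick P→Pick R = (73, -5, 6.5).
Normal n = (Pick P→Pick Q) × (Pick P→Pick R) = (440.5, -790.2, -5555).
So ∂z/∂x = −n_x/n_z = 0.07930 and ∂z/∂y = −n_y/n_z = −0.14225.
Gradient magnitude |∇z| = √(a² + b²) = √(0.00629 + 0.02024) = 0.16286.
True dip = arctan(0.16286) = 9.2°, dipping toward NNW (azimuth ≈ 331°).

9.2°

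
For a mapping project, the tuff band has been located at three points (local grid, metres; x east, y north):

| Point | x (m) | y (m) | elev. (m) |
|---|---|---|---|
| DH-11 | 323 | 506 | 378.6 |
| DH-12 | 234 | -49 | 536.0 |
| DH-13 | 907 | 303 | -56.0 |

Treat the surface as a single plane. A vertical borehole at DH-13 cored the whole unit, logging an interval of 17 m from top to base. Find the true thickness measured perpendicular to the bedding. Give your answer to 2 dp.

Two edge vectors: DH-11→DH-12 = (-89, -555, 157.4), DH-11→DH-13 = (584, -203, -434.6).
Normal n = (DH-11→DH-12) × (DH-11→DH-13) = (273155.2, 53242.2, 342187).
So ∂z/∂x = −n_x/n_z = −0.79826 and ∂z/∂y = −n_y/n_z = −0.15559.
|∇z| = √(a²+b²) = 0.81329, so dip δ = arctan(0.81329) = 39.12°.
True thickness = vertical thickness × cos δ = 17 × cos 39.12° = 13.19 m.

13.19 m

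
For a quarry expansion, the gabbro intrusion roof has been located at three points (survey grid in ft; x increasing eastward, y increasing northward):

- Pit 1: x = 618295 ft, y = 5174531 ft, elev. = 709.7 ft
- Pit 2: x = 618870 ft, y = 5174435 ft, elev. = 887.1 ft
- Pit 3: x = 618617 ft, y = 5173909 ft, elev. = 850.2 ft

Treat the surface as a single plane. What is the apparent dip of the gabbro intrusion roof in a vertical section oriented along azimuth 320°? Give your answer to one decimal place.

13.8°

Let the plane be z = a·x + b·y + c.
Pit 2−Pit 1: 575a − 96b = 177.4;  Pit 3−Pit 1: 322a − 622b = 140.5.
Solving gives a = 0.29643, b = −0.07243.
Unit vector along 320° is (sin 320°, cos 320°) = (-0.6428, 0.7660).
Slope in that direction = a·(-0.6428) + b·(0.7660) = −0.24602.
Apparent dip = arctan|0.24602| = 13.8° (true dip is 17.0°, so apparent ≤ true as expected).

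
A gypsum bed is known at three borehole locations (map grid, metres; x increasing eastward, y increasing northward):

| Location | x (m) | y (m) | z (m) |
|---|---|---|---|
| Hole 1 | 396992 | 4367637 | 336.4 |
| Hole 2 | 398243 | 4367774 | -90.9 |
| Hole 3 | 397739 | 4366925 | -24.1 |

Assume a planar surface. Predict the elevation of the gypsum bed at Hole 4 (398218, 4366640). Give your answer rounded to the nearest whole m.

Let the plane be z = a·x + b·y + c.
Hole 2−Hole 1: 1251a + 137b = −427.3;  Hole 3−Hole 1: 747a − 712b = −360.5.
Solving gives a = −0.35610064, b = 0.13271463.
Then c = 336.4 − a·396992 − b·4367637 = −437943.84.
At (398218, 4366640): z = −141805.7 + 579517.0 − 437943.84 = -232.5 m.

-232 m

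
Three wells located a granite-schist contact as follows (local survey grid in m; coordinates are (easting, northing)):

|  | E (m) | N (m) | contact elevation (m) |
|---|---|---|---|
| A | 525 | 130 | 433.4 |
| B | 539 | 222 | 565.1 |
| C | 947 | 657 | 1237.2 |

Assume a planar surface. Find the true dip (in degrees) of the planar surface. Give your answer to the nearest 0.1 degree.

Two edge vectors: A→B = (14, 92, 131.7), A→C = (422, 527, 803.8).
Normal n = (A→B) × (A→C) = (4543.7, 44324.2, -31446).
So ∂z/∂E = −n_x/n_z = 0.14449 and ∂z/∂N = −n_y/n_z = 1.40953.
Gradient magnitude |∇z| = √(a² + b²) = √(0.02088 + 1.98679) = 1.41692.
True dip = arctan(1.41692) = 54.8°, dipping toward S (azimuth ≈ 186°).

54.8°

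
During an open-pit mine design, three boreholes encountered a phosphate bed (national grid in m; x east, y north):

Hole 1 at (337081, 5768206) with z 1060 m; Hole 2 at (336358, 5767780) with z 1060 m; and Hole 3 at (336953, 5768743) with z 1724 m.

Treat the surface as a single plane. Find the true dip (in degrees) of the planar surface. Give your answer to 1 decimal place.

Let the plane be z = a·x + b·y + c.
Hole 2−Hole 1: −723a − 426b = 0;  Hole 3−Hole 1: −128a + 537b = 664.
Solving gives a = −0.63884, b = 1.08422.
Gradient magnitude |∇z| = √(a² + b²) = √(0.40811 + 1.17554) = 1.25843.
True dip = arctan(1.25843) = 51.5°, dipping toward SSE (azimuth ≈ 149°).

51.5°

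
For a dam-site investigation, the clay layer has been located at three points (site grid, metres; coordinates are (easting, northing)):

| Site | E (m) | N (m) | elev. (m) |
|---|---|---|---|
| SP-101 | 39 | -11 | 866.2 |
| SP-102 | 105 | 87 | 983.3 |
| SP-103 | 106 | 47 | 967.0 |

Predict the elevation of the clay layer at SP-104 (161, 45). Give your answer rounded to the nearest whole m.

Let the plane be z = a·E + b·N + c.
SP-102−SP-101: 66a + 98b = 117.1;  SP-103−SP-101: 67a + 58b = 100.8.
Solving gives a = 1.12732, b = 0.43568.
Then c = 866.2 − a·39 − b·-11 = 827.03.
At (161, 45): z = 181.5 + 19.6 + 827.03 = 1028.1 m.

1028 m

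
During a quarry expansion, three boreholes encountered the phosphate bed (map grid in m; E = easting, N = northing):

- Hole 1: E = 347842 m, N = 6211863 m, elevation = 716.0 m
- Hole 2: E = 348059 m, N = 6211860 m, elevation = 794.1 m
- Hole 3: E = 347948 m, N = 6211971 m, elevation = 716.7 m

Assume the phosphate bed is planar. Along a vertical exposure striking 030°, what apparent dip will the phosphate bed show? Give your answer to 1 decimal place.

Two edge vectors: Hole 1→Hole 2 = (217, -3, 78.1), Hole 1→Hole 3 = (106, 108, 0.7).
Normal n = (Hole 1→Hole 2) × (Hole 1→Hole 3) = (-8436.9, 8126.7, 23754).
So ∂z/∂E = −n_x/n_z = 0.35518 and ∂z/∂N = −n_y/n_z = −0.34212.
Unit vector along 030° is (sin 30°, cos 30°) = (0.5000, 0.8660).
Slope in that direction = a·(0.5000) + b·(0.8660) = −0.11869.
Apparent dip = arctan|0.11869| = 6.8° (true dip is 26.3°, so apparent ≤ true as expected).

6.8°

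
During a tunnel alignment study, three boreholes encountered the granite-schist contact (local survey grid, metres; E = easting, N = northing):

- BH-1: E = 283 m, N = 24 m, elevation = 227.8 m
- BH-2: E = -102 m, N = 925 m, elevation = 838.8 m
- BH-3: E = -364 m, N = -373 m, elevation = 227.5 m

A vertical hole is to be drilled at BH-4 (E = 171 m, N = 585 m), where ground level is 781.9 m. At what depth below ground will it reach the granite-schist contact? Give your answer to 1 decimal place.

Let the plane be z = a·E + b·N + c.
BH-2−BH-1: −385a + 901b = 611;  BH-3−BH-1: −647a − 397b = −0.3.
Solving gives a = −0.32930, b = 0.53742.
Then c = 227.8 − a·283 − b·24 = 308.09.
At (171, 585): z_contact = −56.31 + 314.39 + 308.09 = 566.18 m.
Depth below ground = 781.9 − 566.18 = 215.7 m.

215.7 m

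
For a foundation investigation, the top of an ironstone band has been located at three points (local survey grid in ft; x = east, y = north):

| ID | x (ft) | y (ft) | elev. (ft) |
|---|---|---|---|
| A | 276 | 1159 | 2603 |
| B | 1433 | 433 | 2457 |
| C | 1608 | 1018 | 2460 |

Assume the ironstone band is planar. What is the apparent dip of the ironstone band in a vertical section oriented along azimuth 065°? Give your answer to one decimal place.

4.5°

Let the plane be z = a·x + b·y + c.
B−A: 1157a − 726b = −146;  C−A: 1332a − 141b = −143.
Solving gives a = −0.10354, b = 0.03610.
Unit vector along 065° is (sin 65°, cos 65°) = (0.9063, 0.4226).
Slope in that direction = a·(0.9063) + b·(0.4226) = −0.07858.
Apparent dip = arctan|0.07858| = 4.5° (true dip is 6.3°, so apparent ≤ true as expected).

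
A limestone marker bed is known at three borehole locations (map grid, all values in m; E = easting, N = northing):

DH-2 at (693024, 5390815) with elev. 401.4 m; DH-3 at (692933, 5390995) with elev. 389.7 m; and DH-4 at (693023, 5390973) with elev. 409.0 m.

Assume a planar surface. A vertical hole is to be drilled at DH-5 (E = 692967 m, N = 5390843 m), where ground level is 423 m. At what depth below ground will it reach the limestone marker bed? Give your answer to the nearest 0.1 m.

Two edge vectors: DH-2→DH-3 = (-91, 180, -11.7), DH-2→DH-4 = (-1, 158, 7.6).
Normal n = (DH-2→DH-3) × (DH-2→DH-4) = (3216.6, 703.3, -14198).
So ∂z/∂E = −n_x/n_z = 0.226553036 and ∂z/∂N = −n_y/n_z = 0.049535146.
Intercept c from DH-2: 401.4 − 157006.69 − 267034.81 = −423640.10.
At (692967, 5390843): z_contact = 156993.78 + 267036.19 − 423640.10 = 389.87 m.
Depth below ground = 423 − 389.87 = 33.1 m.

33.1 m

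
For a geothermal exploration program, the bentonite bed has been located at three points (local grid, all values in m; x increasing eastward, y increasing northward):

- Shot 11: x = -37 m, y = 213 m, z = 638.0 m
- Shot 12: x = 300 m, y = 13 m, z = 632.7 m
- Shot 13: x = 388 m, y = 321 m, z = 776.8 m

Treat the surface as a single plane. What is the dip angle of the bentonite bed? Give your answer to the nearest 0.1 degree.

Let the plane be z = a·x + b·y + c.
Shot 12−Shot 11: 337a − 200b = −5.3;  Shot 13−Shot 11: 425a + 108b = 138.8.
Solving gives a = 0.22396, b = 0.40387.
Gradient magnitude |∇z| = √(a² + b²) = √(0.05016 + 0.16311) = 0.46181.
True dip = arctan(0.46181) = 24.8°, dipping toward SSW (azimuth ≈ 209°).

24.8°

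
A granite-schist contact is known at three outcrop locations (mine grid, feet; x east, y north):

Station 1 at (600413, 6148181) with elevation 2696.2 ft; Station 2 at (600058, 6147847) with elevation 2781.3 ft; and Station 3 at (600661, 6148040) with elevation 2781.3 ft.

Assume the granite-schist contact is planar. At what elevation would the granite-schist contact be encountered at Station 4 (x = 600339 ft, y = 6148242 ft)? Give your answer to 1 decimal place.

Two edge vectors: Station 1→Station 2 = (-355, -334, 85.1), Station 1→Station 3 = (248, -141, 85.1).
Normal n = (Station 1→Station 2) × (Station 1→Station 3) = (-16424.3, 51315.3, 132887).
So ∂z/∂x = −n_x/n_z = 0.123595988 and ∂z/∂y = −n_y/n_z = −0.386157412.
Intercept c from Station 1: 2696.2 − 74208.64 + 2374165.66 = 2302653.23.
At (600339, 6148242): z = 74199.5 − 2374189.2 + 2302653.23 = 2663.5 ft.

2663.5 ft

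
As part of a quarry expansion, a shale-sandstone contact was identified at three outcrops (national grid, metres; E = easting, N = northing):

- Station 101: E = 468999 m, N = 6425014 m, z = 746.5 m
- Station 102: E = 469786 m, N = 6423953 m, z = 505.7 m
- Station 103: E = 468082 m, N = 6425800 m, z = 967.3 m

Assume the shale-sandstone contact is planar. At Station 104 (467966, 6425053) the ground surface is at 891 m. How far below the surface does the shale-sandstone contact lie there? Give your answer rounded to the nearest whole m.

8 m

Let the plane be z = a·E + b·N + c.
Station 102−Station 101: 787a − 1061b = −240.8;  Station 103−Station 101: −917a + 786b = 220.8.
Solving gives a = −0.12699129, b = 0.13275952.
Then c = 746.5 − a·468999 − b·6425014 = −792676.49.
At (467966, 6425053): z_contact = −59427.6 + 852987.0 − 792676.49 = 882.9 m.
Depth below ground = 891 − 882.9 = 8 m.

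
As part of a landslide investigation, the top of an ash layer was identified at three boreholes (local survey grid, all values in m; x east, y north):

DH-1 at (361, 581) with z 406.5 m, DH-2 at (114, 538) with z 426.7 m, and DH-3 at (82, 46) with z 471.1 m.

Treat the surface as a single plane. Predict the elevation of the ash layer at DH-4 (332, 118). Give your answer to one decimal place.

Two edge vectors: DH-1→DH-2 = (-247, -43, 20.2), DH-1→DH-3 = (-279, -535, 64.6).
Normal n = (DH-1→DH-2) × (DH-1→DH-3) = (8029.2, 10320.4, 120148).
So ∂z/∂x = −n_x/n_z = −0.06683 and ∂z/∂y = −n_y/n_z = −0.08590.
Intercept c from DH-1: 406.5 + 24.12 + 49.91 = 480.53.
At (332, 118): z = −22.2 − 10.1 + 480.53 = 448.2 m.

448.2 m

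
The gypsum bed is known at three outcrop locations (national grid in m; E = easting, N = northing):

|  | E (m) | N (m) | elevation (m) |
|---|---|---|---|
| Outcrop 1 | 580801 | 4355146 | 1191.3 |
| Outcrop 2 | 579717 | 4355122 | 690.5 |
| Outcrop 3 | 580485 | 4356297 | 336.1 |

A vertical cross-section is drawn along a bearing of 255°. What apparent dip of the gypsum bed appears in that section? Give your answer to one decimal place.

16.7°

Let the plane be z = a·E + b·N + c.
Outcrop 2−Outcrop 1: −1084a − 24b = −500.8;  Outcrop 3−Outcrop 1: −316a + 1151b = −855.2.
Solving gives a = 0.47555, b = −0.61245.
Unit vector along 255° is (sin 255°, cos 255°) = (-0.9659, -0.2588).
Slope in that direction = a·(-0.9659) + b·(-0.2588) = −0.30084.
Apparent dip = arctan|0.30084| = 16.7° (true dip is 37.8°, so apparent ≤ true as expected).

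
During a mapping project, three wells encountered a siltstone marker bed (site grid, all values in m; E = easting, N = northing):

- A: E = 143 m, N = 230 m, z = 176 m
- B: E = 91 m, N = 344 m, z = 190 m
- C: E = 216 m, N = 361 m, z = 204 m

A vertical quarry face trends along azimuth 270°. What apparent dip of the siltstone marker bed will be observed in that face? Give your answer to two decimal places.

5.13°

Two edge vectors: A→B = (-52, 114, 14), A→C = (73, 131, 28).
Normal n = (A→B) × (A→C) = (1358, 2478, -15134).
So ∂z/∂E = −n_x/n_z = 0.08973 and ∂z/∂N = −n_y/n_z = 0.16374.
Unit vector along 270° is (sin 270°, cos 270°) = (-1.0000, -0.0000).
Slope in that direction = a·(-1.0000) + b·(-0.0000) = −0.08973.
Apparent dip = arctan|0.08973| = 5.13° (true dip is 10.6°, so apparent ≤ true as expected).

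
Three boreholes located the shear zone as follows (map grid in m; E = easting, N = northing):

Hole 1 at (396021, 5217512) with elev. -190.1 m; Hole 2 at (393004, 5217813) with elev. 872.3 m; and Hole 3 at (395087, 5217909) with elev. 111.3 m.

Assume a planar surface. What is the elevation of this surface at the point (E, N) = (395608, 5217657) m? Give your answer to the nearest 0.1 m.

Let the plane be z = a·E + b·N + c.
Hole 2−Hole 1: −3017a + 301b = 1062.4;  Hole 3−Hole 1: −934a + 397b = 301.4.
Solving gives a = −0.361167339, b = −0.090504519.
Then c = -190.1 − a·396021 − b·5217512 = 615048.17.
At (395608, 5217657): z = −142880.7 − 472221.5 + 615048.17 = -54.1 m.

-54.1 m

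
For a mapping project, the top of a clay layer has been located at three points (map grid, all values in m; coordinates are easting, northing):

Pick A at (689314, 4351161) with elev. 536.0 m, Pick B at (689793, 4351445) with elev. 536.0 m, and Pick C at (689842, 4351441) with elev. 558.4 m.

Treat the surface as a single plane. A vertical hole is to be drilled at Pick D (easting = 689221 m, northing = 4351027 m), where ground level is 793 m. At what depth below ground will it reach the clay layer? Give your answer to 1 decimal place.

203.6 m

Two edge vectors: Pick A→Pick B = (479, 284, 0), Pick A→Pick C = (528, 280, 22.4).
Normal n = (Pick A→Pick B) × (Pick A→Pick C) = (6361.6, -10729.6, -15832).
So ∂z/∂easting = −n_x/n_z = 0.401819101 and ∂z/∂northing = −n_y/n_z = −0.677716018.
Intercept c from Pick A: 536 − 276979.53 + 2948851.51 = 2672407.98.
At (689221, 4351027): z_contact = 276942.16 − 2948760.69 + 2672407.98 = 589.44 m.
Depth below ground = 793 − 589.44 = 203.6 m.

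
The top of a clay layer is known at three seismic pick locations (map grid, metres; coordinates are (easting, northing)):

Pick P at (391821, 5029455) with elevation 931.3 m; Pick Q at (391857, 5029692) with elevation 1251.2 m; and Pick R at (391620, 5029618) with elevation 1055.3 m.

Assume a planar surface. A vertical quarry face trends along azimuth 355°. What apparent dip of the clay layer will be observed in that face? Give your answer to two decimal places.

51.19°

Two edge vectors: Pick P→Pick Q = (36, 237, 319.9), Pick P→Pick R = (-201, 163, 124).
Normal n = (Pick P→Pick Q) × (Pick P→Pick R) = (-22755.7, -68763.9, 53505).
So ∂z/∂E = −n_x/n_z = 0.42530 and ∂z/∂N = −n_y/n_z = 1.28519.
Unit vector along 355° is (sin 355°, cos 355°) = (-0.0872, 0.9962).
Slope in that direction = a·(-0.0872) + b·(0.9962) = 1.24323.
Apparent dip = arctan|1.24323| = 51.19° (true dip is 53.5°, so apparent ≤ true as expected).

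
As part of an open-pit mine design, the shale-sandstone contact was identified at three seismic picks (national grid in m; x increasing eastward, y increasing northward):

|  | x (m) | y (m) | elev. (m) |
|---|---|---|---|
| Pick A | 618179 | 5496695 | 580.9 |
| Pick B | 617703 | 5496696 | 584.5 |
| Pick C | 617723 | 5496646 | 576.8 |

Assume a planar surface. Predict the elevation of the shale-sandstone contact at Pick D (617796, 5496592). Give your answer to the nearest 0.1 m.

Two edge vectors: Pick A→Pick B = (-476, 1, 3.6), Pick A→Pick C = (-456, -49, -4.1).
Normal n = (Pick A→Pick B) × (Pick A→Pick C) = (172.3, -3593.2, 23780).
So ∂z/∂x = −n_x/n_z = −0.007245585 and ∂z/∂y = −n_y/n_z = 0.151101766.
Intercept c from Pick A: 580.9 + 4479.07 − 830560.32 = −825500.35.
At (617796, 5496592): z = −4476.3 + 830544.8 − 825500.35 = 568.1 m.

568.1 m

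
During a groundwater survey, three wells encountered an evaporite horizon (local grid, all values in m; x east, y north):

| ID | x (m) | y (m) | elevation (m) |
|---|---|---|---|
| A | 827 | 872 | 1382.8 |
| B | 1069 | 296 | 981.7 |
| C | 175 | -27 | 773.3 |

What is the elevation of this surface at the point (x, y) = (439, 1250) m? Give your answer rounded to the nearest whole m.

Two edge vectors: A→B = (242, -576, -401.1), A→C = (-652, -899, -609.5).
Normal n = (A→B) × (A→C) = (-9516.9, 409016.2, -593110).
So ∂z/∂x = −n_x/n_z = −0.01605 and ∂z/∂y = −n_y/n_z = 0.68961.
Intercept c from A: 1382.8 + 13.27 − 601.34 = 794.73.
At (439, 1250): z = −7.0 + 862.0 + 794.73 = 1649.7 m.

1650 m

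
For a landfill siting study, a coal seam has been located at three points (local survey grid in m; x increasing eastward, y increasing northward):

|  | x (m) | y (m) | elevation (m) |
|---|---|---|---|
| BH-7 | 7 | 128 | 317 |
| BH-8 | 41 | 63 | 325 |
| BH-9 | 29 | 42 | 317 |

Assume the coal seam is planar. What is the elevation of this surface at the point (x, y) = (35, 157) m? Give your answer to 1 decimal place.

333.3 m

Let the plane be z = a·x + b·y + c.
BH-8−BH-7: 34a − 65b = 8;  BH-9−BH-7: 22a − 86b = 0.
Solving gives a = 0.46051, b = 0.11780.
Then c = 317 − a·7 − b·128 = 298.70.
At (35, 157): z = 16.1 + 18.5 + 298.70 = 333.3 m.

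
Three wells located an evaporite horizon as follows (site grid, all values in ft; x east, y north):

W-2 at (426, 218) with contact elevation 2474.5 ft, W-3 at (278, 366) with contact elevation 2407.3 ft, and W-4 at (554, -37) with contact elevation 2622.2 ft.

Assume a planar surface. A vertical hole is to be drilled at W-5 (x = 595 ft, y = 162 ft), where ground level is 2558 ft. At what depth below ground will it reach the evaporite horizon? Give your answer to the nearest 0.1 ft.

Two edge vectors: W-2→W-3 = (-148, 148, -67.2), W-2→W-4 = (128, -255, 147.7).
Normal n = (W-2→W-3) × (W-2→W-4) = (4723.6, 13258, 18796).
So ∂z/∂x = −n_x/n_z = −0.25131 and ∂z/∂y = −n_y/n_z = −0.70536.
Intercept c from W-2: 2474.5 + 107.06 + 153.77 = 2735.33.
At (595, 162): z_contact = −149.53 − 114.27 + 2735.33 = 2471.53 ft.
Depth below ground = 2558 − 2471.53 = 86.5 ft.

86.5 ft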